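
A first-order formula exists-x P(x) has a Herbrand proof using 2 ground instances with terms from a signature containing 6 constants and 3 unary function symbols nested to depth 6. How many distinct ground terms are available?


Herbrand terms by depth:
Depth 0: 6 constants
Depth 1: 18 new terms (running total: 24)
Depth 2: 54 new terms (running total: 78)
Depth 3: 162 new terms (running total: 240)
Depth 4: 486 new terms (running total: 726)
Depth 5: 1458 new terms (running total: 2184)
Depth 6: 4374 new terms (running total: 6558)
Total distinct ground terms = 6558

6558


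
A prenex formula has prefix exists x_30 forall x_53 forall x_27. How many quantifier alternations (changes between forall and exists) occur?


Walk the prefix and count type changes:
  position 1: exists -> forall <-- alternation
  position 2: forall -> forall
Total alternations = 1

1


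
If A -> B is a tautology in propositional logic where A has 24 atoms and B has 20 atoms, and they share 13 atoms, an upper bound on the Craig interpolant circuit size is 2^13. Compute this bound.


Shared atoms = 13
Craig interpolant size bound = 2^13
= 8192

8192


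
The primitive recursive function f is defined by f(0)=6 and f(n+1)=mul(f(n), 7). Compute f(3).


f(0) = 6
f(1) = mul(f(0), 7) = mul(6, 7) = 42
f(2) = mul(f(1), 7) = mul(42, 7) = 294
f(3) = mul(f(2), 7) = mul(294, 7) = 2058


2058


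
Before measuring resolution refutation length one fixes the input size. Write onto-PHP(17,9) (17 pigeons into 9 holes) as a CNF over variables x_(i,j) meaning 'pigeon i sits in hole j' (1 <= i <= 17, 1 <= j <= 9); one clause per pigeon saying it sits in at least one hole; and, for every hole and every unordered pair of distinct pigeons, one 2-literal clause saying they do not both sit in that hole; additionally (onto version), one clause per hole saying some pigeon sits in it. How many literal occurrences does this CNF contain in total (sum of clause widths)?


onto-PHP(17,9): 17 pigeons, 9 holes, 17*9 = 153 variables.
- pigeon clauses: one per pigeon -> 17 clauses of width 9 -> 153 literals
- hole clauses: 9 holes * C(17,2) = 9 * 136 -> 1224 clauses of width 2 -> 2448 literals
- onto clauses: one per hole -> 9 clauses of width 17 -> 153 literals
Total literal occurrences = 153 + 2448 + 153 = 2754

2754


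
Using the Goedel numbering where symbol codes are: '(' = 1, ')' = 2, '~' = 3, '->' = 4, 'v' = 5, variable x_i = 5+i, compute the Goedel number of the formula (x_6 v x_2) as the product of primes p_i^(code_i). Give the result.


Formula: (x_6 v x_2)
Symbol codes: [1, 11, 5, 7, 2]
Primes: [2, 3, 5, 7, 11]
p_1^1 = 2^1 = 2
p_2^11 = 3^11 = 177147
p_3^5 = 5^5 = 3125
p_4^7 = 7^7 = 823543
p_5^2 = 11^2 = 121
Product = 110327929939631250

110327929939631250


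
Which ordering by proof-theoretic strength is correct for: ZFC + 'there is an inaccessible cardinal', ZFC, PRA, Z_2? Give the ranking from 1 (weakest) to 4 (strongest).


Ordering by consistency strength:
1. PRA
2. Z_2
3. ZFC
4. ZFC + 'there is an inaccessible cardinal'


ZFC + 'there is an inaccessible cardinal'=4, ZFC=3, PRA=1, Z_2=2


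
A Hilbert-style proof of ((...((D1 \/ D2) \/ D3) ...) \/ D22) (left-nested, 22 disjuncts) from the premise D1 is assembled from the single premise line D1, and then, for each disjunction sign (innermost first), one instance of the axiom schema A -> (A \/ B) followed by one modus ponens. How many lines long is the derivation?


Building the left-nested 22-ary disjunction from D1:
- 1 premise line (D1)
- 22 disjuncts means 21 disjunction signs; each needs 1 axiom instance + 1 MP = 2 lines: 2 * 21 = 42
Total = 1 + 42 = 43 lines.

43


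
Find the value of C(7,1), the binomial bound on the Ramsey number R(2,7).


R(2,7) <= C(2+7-2, 2-1) = C(7, 1)
C(7, 1) = 7! / (1! * 6!)
= 7

7


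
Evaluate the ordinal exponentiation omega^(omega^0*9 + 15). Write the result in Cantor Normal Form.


omega^(omega^0*9 + 15):
omega^0 = 1, so the exponent is 9 + 15 = 24 (finite ordinal addition).
Result = omega^24, already a single CNF term.

omega^24


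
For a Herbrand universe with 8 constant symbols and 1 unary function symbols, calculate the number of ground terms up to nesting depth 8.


Herbrand terms by depth:
Depth 0: 8 constants
Depth 1: 8 new terms (running total: 16)
Depth 2: 8 new terms (running total: 24)
Depth 3: 8 new terms (running total: 32)
Depth 4: 8 new terms (running total: 40)
Depth 5: 8 new terms (running total: 48)
Depth 6: 8 new terms (running total: 56)
Depth 7: 8 new terms (running total: 64)
Depth 8: 8 new terms (running total: 72)
Total distinct ground terms = 72

72


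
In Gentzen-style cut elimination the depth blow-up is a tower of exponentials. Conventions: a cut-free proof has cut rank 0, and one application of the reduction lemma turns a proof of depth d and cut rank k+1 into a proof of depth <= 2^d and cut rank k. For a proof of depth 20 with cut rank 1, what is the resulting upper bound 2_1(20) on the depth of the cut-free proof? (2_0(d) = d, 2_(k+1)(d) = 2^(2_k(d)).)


Each rank reduction sends depth d to at most 2^d; cut rank r needs r reductions.
2_0(20) = 20
2_1(20) = 2^20 = 1048576
Cut-free depth bound = 1048576

1048576


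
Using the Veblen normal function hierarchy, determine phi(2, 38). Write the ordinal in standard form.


phi(2, 38):
phi(2, beta) = zeta_beta (the beta-th zeta number, fixed point of epsilon).
phi(2, 38) = zeta_38

zeta_38


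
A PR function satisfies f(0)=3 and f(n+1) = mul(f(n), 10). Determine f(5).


f(0) = 3
f(1) = mul(f(0), 10) = mul(3, 10) = 30
f(2) = mul(f(1), 10) = mul(30, 10) = 300
f(3) = mul(f(2), 10) = mul(300, 10) = 3000
f(4) = mul(f(3), 10) = mul(3000, 10) = 30000
f(5) = mul(f(4), 10) = mul(30000, 10) = 300000


300000


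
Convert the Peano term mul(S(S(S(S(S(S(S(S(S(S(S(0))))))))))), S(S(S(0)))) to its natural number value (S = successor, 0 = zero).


mul(S^11(0), S^3(0)):
S^11(0) = 11
S^3(0) = 3
11 * 3 = 33

33


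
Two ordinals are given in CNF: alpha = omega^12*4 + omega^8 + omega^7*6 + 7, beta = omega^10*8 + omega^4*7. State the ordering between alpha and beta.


Compare term by term from highest exponent:
alpha = omega^12*4 + omega^8 + omega^7*6 + 7
beta = omega^10*8 + omega^4*7
Term 1: alpha has omega^12*4, beta has omega^10*8
Term 2: alpha has omega^8*1, beta has omega^4*7
Term 3: alpha has omega^7*6, beta has omega^0*0
Term 4: alpha has omega^0*7, beta has omega^0*0
Result: alpha > beta

alpha > beta


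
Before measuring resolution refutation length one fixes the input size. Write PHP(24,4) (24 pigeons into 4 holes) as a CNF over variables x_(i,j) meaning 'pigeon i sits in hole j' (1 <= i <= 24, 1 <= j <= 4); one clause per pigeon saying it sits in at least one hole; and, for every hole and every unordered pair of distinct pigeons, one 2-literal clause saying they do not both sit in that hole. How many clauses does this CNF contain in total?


PHP(24,4): 24 pigeons, 4 holes, 24*4 = 96 variables.
- pigeon clauses: one per pigeon -> 24 clauses
- hole clauses: 4 holes * C(24,2) = 4 * 276 -> 1104 clauses
Total clauses = 24 + 1104 = 1128

1128


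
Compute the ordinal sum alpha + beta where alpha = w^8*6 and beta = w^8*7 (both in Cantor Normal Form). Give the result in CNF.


Ordinal addition w^8*6 + w^8*7:
Both terms have the same exponent 8.
w^e*c + w^e*d = w^e*(c+d).
Result = w^8*(6+7) = w^8*13

w^8*13


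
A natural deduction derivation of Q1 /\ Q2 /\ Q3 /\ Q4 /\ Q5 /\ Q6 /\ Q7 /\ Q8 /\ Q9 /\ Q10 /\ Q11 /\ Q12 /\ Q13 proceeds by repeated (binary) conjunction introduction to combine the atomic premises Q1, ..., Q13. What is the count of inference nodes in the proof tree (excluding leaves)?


The target conjunction has 13 conjuncts, i.e. 12 binary /\ connectives.
Each conjunction-intro joins two pieces, so 13 atoms require 13-1 = 12 applications.
Total inference nodes = 12

12


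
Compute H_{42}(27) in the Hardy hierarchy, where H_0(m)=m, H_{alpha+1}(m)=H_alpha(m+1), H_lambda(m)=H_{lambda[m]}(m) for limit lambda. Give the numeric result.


H_42(27):
For finite ordinals k, H_k(n) = n + k (each successor step adds 1).
H_42(27) = 27 + 42 = 69

69


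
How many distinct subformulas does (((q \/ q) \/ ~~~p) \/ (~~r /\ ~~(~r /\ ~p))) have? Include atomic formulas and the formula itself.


Formula: (((q \/ q) \/ ~~~p) \/ (~~r /\ ~~(~r /\ ~p)))
Subformulas found:
  1. q
  2. r
  3. p
  4. ~p
  5. ~r
  6. ~~p
  7. ~~r
  8. ~~~p
  9. (q \/ q)
  10. (~r /\ ~p)
  11. ~(~r /\ ~p)
  12. ~~(~r /\ ~p)
  13. ((q \/ q) \/ ~~~p)
  14. (~~r /\ ~~(~r /\ ~p))
  15. (((q \/ q) \/ ~~~p) \/ (~~r /\ ~~(~r /\ ~p)))
Total distinct subformulas = 15

15


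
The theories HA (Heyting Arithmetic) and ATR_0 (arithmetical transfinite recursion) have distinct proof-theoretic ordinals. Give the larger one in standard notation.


Proof-theoretic ordinal of HA (Heyting Arithmetic): epsilon_0
Proof-theoretic ordinal of ATR_0 (arithmetical transfinite recursion): Gamma_0
Comparing: epsilon_0 < Gamma_0.
The larger ordinal is Gamma_0 (from ATR_0 (arithmetical transfinite recursion)).

Gamma_0


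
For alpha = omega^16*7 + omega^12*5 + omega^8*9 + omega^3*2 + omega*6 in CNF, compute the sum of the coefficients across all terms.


CNF: omega^16*7 + omega^12*5 + omega^8*9 + omega^3*2 + omega*6
Coefficients: 7 + 5 + 9 + 2 + 6 = 29

29


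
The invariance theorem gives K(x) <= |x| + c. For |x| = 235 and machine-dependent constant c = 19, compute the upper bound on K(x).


K(x) <= |x| + c = 235 + 19 = 254

254


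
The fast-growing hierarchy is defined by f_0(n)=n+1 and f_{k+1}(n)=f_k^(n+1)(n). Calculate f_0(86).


f_0(86) = 86 + 1 = 87

87


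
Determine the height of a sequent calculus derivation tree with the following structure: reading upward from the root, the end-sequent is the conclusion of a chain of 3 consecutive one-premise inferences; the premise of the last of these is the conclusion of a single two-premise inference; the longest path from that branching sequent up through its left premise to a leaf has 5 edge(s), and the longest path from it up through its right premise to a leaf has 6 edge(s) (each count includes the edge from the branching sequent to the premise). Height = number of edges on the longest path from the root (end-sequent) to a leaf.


Longest path through the left premise: 5 edges (measured from the branching sequent)
Longest path through the right premise: 6 edges
Height of the subtree rooted at the branching sequent: max(5, 6) = 6
The branching sequent sits 3 edges above the root (the chain of one-premise inferences), so height = 6 + 3 = 9

9


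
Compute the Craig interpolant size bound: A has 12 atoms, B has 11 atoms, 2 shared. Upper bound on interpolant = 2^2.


Shared atoms = 2
Craig interpolant size bound = 2^2
= 4

4


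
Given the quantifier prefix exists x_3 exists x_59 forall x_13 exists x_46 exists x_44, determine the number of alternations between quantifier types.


Walk the prefix and count type changes:
  position 1: exists -> exists
  position 2: exists -> forall <-- alternation
  position 3: forall -> exists <-- alternation
  position 4: exists -> exists
Total alternations = 2

2


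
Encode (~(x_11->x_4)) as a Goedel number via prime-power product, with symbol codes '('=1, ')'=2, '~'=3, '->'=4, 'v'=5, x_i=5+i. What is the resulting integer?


Formula: (~(x_11->x_4))
Symbol codes: [1, 3, 1, 16, 4, 9, 2, 2]
Primes: [2, 3, 5, 7, 11, 13, 17, 19]
p_1^1 = 2^1 = 2
p_2^3 = 3^3 = 27
p_3^1 = 5^1 = 5
p_4^16 = 7^16 = 33232930569601
p_5^4 = 11^4 = 14641
p_6^9 = 13^9 = 10604499373
p_7^2 = 17^2 = 289
p_8^2 = 19^2 = 361
Product = 145344419083954986869917161153125190

145344419083954986869917161153125190


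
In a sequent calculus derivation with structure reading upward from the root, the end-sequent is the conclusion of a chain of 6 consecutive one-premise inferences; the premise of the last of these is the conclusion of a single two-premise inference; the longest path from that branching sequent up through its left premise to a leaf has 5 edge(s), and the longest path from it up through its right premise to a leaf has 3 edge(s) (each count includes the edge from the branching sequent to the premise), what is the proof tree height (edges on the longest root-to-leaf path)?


Longest path through the left premise: 5 edges (measured from the branching sequent)
Longest path through the right premise: 3 edges
Height of the subtree rooted at the branching sequent: max(5, 3) = 5
The branching sequent sits 6 edges above the root (the chain of one-premise inferences), so height = 5 + 6 = 11

11


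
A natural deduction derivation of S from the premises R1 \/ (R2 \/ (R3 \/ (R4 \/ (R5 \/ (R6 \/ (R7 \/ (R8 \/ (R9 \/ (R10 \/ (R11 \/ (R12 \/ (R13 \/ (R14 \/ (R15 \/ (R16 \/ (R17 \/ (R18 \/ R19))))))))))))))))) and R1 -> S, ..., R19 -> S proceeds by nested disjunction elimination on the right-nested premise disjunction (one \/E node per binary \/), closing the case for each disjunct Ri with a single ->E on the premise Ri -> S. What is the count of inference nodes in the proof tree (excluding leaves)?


The premise R1 \/ (R2 \/ (R3 \/ (R4 \/ (R5 \/ (R6 \/ (R7 \/ (R8 \/ (R9 \/ (R10 \/ (R11 \/ (R12 \/ (R13 \/ (R14 \/ (R15 \/ (R16 \/ (R17 \/ (R18 \/ R19))))))))))))))))) contains 19 disjuncts, hence 18 binary \/ connectives.
- Each binary \/ is eliminated once: 18 \/E nodes.
- Each of the 19 cases Ri derives S by one ->E with Ri -> S: 19 ->E nodes.
Total = 18 + 19 = 37

37


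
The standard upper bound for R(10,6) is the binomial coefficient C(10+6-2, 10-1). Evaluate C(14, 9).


R(10,6) <= C(10+6-2, 10-1) = C(14, 9)
C(14, 9) = 14! / (9! * 5!)
= 2002

2002


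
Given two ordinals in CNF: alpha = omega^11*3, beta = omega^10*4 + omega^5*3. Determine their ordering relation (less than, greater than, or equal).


Compare term by term from highest exponent:
alpha = omega^11*3
beta = omega^10*4 + omega^5*3
Term 1: alpha has omega^11*3, beta has omega^10*4
Term 2: alpha has omega^0*0, beta has omega^5*3
Result: alpha > beta

alpha > beta


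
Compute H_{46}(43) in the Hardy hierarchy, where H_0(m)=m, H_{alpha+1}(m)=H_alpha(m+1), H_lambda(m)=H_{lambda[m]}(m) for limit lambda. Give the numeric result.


H_46(43):
For finite ordinals k, H_k(n) = n + k (each successor step adds 1).
H_46(43) = 43 + 46 = 89

89


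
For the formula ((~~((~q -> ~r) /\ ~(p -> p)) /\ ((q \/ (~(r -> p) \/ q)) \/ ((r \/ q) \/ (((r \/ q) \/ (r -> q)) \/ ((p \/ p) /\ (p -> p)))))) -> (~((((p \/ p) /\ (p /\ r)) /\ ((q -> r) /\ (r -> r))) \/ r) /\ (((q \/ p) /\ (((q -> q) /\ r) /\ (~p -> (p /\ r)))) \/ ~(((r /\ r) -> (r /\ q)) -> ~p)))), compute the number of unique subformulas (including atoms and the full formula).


Formula: ((~~((~q -> ~r) /\ ~(p -> p)) /\ ((q \/ (~(r -> p) \/ q)) \/ ((r \/ q) \/ (((r \/ q) \/ (r -> q)) \/ ((p \/ p) /\ (p -> p)))))) -> (~((((p \/ p) /\ (p /\ r)) /\ ((q -> r) /\ (r -> r))) \/ r) /\ (((q \/ p) /\ (((q -> q) /\ r) /\ (~p -> (p /\ r)))) \/ ~(((r /\ r) -> (r /\ q)) -> ~p))))
Subformulas found:
  1. r
  2. p
  3. q
  4. ~p
  5. ~r
  6. ~q
  7. (r -> q)
  8. (q \/ p)
  9. (r -> p)
  10. (p /\ r)
  11. (r -> r)
  12. (p -> p)
  13. (q -> q)
  14. (q -> r)
  15. (p \/ p)
  16. (r /\ r)
  17. (r /\ q)
  18. (r \/ q)
  19. ~(p -> p)
  20. ~(r -> p)
  21. (~q -> ~r)
  22. ((q -> q) /\ r)
  23. (~p -> (p /\ r))
  24. (~(r -> p) \/ q)
  25. ((r /\ r) -> (r /\ q))
  26. ((r \/ q) \/ (r -> q))
  27. ((p \/ p) /\ (p -> p))
  28. ((p \/ p) /\ (p /\ r))
  29. ((q -> r) /\ (r -> r))
  30. (q \/ (~(r -> p) \/ q))
  31. ((~q -> ~r) /\ ~(p -> p))
  32. ~((~q -> ~r) /\ ~(p -> p))
  33. ~~((~q -> ~r) /\ ~(p -> p))
  34. (((r /\ r) -> (r /\ q)) -> ~p)
  35. ~(((r /\ r) -> (r /\ q)) -> ~p)
  36. (((q -> q) /\ r) /\ (~p -> (p /\ r)))
  37. (((r \/ q) \/ (r -> q)) \/ ((p \/ p) /\ (p -> p)))
  38. (((p \/ p) /\ (p /\ r)) /\ ((q -> r) /\ (r -> r)))
  39. ((q \/ p) /\ (((q -> q) /\ r) /\ (~p -> (p /\ r))))
  40. ((((p \/ p) /\ (p /\ r)) /\ ((q -> r) /\ (r -> r))) \/ r)
  41. ~((((p \/ p) /\ (p /\ r)) /\ ((q -> r) /\ (r -> r))) \/ r)
  42. ((r \/ q) \/ (((r \/ q) \/ (r -> q)) \/ ((p \/ p) /\ (p -> p))))
  43. (((q \/ p) /\ (((q -> q) /\ r) /\ (~p -> (p /\ r)))) \/ ~(((r /\ r) -> (r /\ q)) -> ~p))
  44. ((q \/ (~(r -> p) \/ q)) \/ ((r \/ q) \/ (((r \/ q) \/ (r -> q)) \/ ((p \/ p) /\ (p -> p)))))
  45. (~~((~q -> ~r) /\ ~(p -> p)) /\ ((q \/ (~(r -> p) \/ q)) \/ ((r \/ q) \/ (((r \/ q) \/ (r -> q)) \/ ((p \/ p) /\ (p -> p))))))
  46. (~((((p \/ p) /\ (p /\ r)) /\ ((q -> r) /\ (r -> r))) \/ r) /\ (((q \/ p) /\ (((q -> q) /\ r) /\ (~p -> (p /\ r)))) \/ ~(((r /\ r) -> (r /\ q)) -> ~p)))
  47. ((~~((~q -> ~r) /\ ~(p -> p)) /\ ((q \/ (~(r -> p) \/ q)) \/ ((r \/ q) \/ (((r \/ q) \/ (r -> q)) \/ ((p \/ p) /\ (p -> p)))))) -> (~((((p \/ p) /\ (p /\ r)) /\ ((q -> r) /\ (r -> r))) \/ r) /\ (((q \/ p) /\ (((q -> q) /\ r) /\ (~p -> (p /\ r)))) \/ ~(((r /\ r) -> (r /\ q)) -> ~p))))
Total distinct subformulas = 47

47


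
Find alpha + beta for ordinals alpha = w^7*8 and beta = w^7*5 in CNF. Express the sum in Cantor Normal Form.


Ordinal addition w^7*8 + w^7*5:
Both terms have the same exponent 7.
w^e*c + w^e*d = w^e*(c+d).
Result = w^7*(8+5) = w^7*13

w^7*13


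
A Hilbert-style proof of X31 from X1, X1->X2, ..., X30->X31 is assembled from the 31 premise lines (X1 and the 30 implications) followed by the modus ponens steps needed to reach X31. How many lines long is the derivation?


We have 31 premise lines: X1 and 30 implications.
Each implication is detached once by MP, giving 30 MP lines.
31 premise lines + 30 MP lines = 61 total lines.

61


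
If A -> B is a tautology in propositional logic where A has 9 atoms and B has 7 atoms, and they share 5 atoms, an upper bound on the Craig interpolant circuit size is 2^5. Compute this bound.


Shared atoms = 5
Craig interpolant size bound = 2^5
= 32

32


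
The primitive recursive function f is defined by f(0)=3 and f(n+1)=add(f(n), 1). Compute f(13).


f(0) = 3
f(1) = add(f(0), 1) = add(3, 1) = 4
f(2) = add(f(1), 1) = add(4, 1) = 5
f(3) = add(f(2), 1) = add(5, 1) = 6
f(4) = add(f(3), 1) = add(6, 1) = 7
f(5) = add(f(4), 1) = add(7, 1) = 8
f(6) = add(f(5), 1) = add(8, 1) = 9
f(7) = add(f(6), 1) = add(9, 1) = 10
f(8) = add(f(7), 1) = add(10, 1) = 11
f(9) = add(f(8), 1) = add(11, 1) = 12
f(10) = add(f(9), 1) = add(12, 1) = 13
f(11) = add(f(10), 1) = add(13, 1) = 14
f(12) = add(f(11), 1) = add(14, 1) = 15
f(13) = add(f(12), 1) = add(15, 1) = 16


16


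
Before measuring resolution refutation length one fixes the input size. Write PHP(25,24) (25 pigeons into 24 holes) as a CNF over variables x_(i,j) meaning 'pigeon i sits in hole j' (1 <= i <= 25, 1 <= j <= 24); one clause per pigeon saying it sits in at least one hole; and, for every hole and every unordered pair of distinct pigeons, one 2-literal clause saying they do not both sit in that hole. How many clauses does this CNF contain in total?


PHP(25,24): 25 pigeons, 24 holes, 25*24 = 600 variables.
- pigeon clauses: one per pigeon -> 25 clauses
- hole clauses: 24 holes * C(25,2) = 24 * 300 -> 7200 clauses
Total clauses = 25 + 7200 = 7225

7225


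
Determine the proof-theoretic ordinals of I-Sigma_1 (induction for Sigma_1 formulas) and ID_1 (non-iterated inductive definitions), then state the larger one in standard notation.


Proof-theoretic ordinal of I-Sigma_1 (induction for Sigma_1 formulas): omega^omega
Proof-theoretic ordinal of ID_1 (non-iterated inductive definitions): psi_0(epsilon_{Omega+1})
Comparing: omega^omega < psi_0(epsilon_{Omega+1}).
The larger ordinal is psi_0(epsilon_{Omega+1}) (from ID_1 (non-iterated inductive definitions)).

psi_0(epsilon_{Omega+1})


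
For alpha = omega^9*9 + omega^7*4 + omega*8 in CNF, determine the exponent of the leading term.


CNF: omega^9*9 + omega^7*4 + omega*8
The leading term is omega^9*9, which has exponent 9.

9


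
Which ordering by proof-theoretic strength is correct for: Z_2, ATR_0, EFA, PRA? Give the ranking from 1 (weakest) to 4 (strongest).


Ordering by consistency strength:
1. EFA
2. PRA
3. ATR_0
4. Z_2


Z_2=4, ATR_0=3, EFA=1, PRA=2


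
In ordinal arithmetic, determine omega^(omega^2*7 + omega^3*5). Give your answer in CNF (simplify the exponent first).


omega^(omega^2*7 + omega^3*5):
In ordinal addition a term is absorbed by a following term of strictly larger exponent: 2 < 3, so omega^2*7 + omega^3*5 = omega^3*5.
omega raised to a CNF ordinal is a single CNF term: Result = omega^(omega^3*5)

omega^(omega^3*5)


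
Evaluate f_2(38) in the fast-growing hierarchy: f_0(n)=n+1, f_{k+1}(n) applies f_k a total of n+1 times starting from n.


f_2(38) = f_1^39(38)
f_1(m) = 2m + 1.
Iterating: f_1^k(n) = 2^k*(n+1) - 1.
f_2(38) = 2^39*(38+1) - 1 = 549755813888*39 - 1 = 21440476741631

21440476741631


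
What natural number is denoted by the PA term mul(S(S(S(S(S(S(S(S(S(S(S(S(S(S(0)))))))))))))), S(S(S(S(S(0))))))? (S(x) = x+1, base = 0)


mul(S^14(0), S^5(0)):
S^14(0) = 14
S^5(0) = 5
14 * 5 = 70

70


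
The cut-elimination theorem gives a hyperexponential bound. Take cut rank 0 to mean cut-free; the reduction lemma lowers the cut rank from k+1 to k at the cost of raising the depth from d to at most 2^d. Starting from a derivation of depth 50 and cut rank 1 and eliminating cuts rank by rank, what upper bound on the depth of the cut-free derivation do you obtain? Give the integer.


Each rank reduction sends depth d to at most 2^d; cut rank r needs r reductions.
2_0(50) = 50
2_1(50) = 2^50 = 1125899906842624
Cut-free depth bound = 1125899906842624

1125899906842624


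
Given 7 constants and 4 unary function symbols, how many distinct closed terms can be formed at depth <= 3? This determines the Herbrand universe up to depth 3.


Herbrand terms by depth:
Depth 0: 7 constants
Depth 1: 28 new terms (running total: 35)
Depth 2: 112 new terms (running total: 147)
Depth 3: 448 new terms (running total: 595)
Total distinct ground terms = 595

595


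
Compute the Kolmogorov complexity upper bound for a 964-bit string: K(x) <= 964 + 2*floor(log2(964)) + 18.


floor(log2(964)) = 9
2 * 9 = 18
K(x) <= 964 + 18 + 18 = 1000

1000


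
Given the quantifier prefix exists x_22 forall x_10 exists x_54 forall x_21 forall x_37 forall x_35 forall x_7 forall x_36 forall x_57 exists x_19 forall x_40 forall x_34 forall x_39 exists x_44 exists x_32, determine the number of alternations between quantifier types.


Walk the prefix and count type changes:
  position 1: exists -> forall <-- alternation
  position 2: forall -> exists <-- alternation
  position 3: exists -> forall <-- alternation
  position 4: forall -> forall
  position 5: forall -> forall
  position 6: forall -> forall
  position 7: forall -> forall
  position 8: forall -> forall
  position 9: forall -> exists <-- alternation
  position 10: exists -> forall <-- alternation
  position 11: forall -> forall
  position 12: forall -> forall
  position 13: forall -> exists <-- alternation
  position 14: exists -> exists
Total alternations = 6

6


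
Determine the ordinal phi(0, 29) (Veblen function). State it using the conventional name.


phi(0, 29):
phi(0, beta) = omega^beta by definition.
phi(0, 29) = omega^29

omega^29


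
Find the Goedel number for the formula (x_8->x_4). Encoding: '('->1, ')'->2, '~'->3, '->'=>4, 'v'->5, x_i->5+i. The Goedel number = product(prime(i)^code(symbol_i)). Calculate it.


Formula: (x_8->x_4)
Symbol codes: [1, 13, 4, 9, 2]
Primes: [2, 3, 5, 7, 11]
p_1^1 = 2^1 = 2
p_2^13 = 3^13 = 1594323
p_3^4 = 5^4 = 625
p_4^9 = 7^9 = 40353607
p_5^2 = 11^2 = 121
Product = 9730923420675476250

9730923420675476250


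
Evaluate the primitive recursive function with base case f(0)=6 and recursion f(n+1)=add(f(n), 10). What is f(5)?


f(0) = 6
f(1) = add(f(0), 10) = add(6, 10) = 16
f(2) = add(f(1), 10) = add(16, 10) = 26
f(3) = add(f(2), 10) = add(26, 10) = 36
f(4) = add(f(3), 10) = add(36, 10) = 46
f(5) = add(f(4), 10) = add(46, 10) = 56


56


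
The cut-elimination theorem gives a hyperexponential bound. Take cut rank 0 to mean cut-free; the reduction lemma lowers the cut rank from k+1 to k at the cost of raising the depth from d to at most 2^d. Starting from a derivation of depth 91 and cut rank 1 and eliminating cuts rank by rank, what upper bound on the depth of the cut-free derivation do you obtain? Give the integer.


Each rank reduction sends depth d to at most 2^d; cut rank r needs r reductions.
2_0(91) = 91
2_1(91) = 2^91 = 2475880078570760549798248448
Cut-free depth bound = 2475880078570760549798248448

2475880078570760549798248448


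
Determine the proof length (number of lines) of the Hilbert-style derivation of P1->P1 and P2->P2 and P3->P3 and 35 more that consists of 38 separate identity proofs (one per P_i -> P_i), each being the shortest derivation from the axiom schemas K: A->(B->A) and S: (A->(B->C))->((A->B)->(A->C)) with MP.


The shortest proof of A->A from K and S in the Hilbert calculus has exactly 5 lines:
(1) K instance A->((A->A)->A), (2) S instance, (3) MP on 1,2, (4) K instance A->(A->A), (5) MP on 3,4.
For 38 independent identities: 38 * 5 = 190 lines total.

190


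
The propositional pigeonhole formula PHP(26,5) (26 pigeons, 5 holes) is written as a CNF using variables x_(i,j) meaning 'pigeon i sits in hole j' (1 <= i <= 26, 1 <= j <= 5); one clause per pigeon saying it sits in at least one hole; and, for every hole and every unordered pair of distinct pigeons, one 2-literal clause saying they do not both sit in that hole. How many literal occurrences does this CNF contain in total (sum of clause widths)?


PHP(26,5): 26 pigeons, 5 holes, 26*5 = 130 variables.
- pigeon clauses: one per pigeon -> 26 clauses of width 5 -> 130 literals
- hole clauses: 5 holes * C(26,2) = 5 * 325 -> 1625 clauses of width 2 -> 3250 literals
Total literal occurrences = 130 + 3250 = 3380

3380


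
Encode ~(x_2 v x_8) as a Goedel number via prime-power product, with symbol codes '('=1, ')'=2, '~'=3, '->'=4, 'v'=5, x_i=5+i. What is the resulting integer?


Formula: ~(x_2 v x_8)
Symbol codes: [3, 1, 7, 5, 13, 2]
Primes: [2, 3, 5, 7, 11, 13]
p_1^3 = 2^3 = 8
p_2^1 = 3^1 = 3
p_3^7 = 5^7 = 78125
p_4^5 = 7^5 = 16807
p_5^13 = 11^13 = 34522712143931
p_6^2 = 13^2 = 169
Product = 183858233789090935449375000

183858233789090935449375000


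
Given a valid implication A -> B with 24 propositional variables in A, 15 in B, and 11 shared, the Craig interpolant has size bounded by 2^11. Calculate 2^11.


Shared atoms = 11
Craig interpolant size bound = 2^11
= 2048

2048


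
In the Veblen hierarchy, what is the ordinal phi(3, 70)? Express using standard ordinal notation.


phi(3, 70):
phi(3, beta) = eta_beta (the beta-th eta number, fixed point of zeta).
phi(3, 70) = eta_70

eta_70


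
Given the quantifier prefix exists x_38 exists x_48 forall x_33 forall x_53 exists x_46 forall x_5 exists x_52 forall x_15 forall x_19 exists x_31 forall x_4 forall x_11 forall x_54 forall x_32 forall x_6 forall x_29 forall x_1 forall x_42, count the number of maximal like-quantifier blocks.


Alternations = 7.
Blocks = alternations + 1 = 8

8


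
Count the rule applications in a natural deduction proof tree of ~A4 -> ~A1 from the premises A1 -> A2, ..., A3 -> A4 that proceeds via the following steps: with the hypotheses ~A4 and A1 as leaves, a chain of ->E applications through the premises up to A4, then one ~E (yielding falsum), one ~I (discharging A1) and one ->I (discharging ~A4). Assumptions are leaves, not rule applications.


From hypothesis A1, 3 ->E steps along the 3 premises yield A4.
~E with hypothesis ~A4 gives falsum (1 node); ~I discharging A1 gives ~A1 (1 node); ->I discharging ~A4 gives the goal (1 node).
Total = 3 + 3 = 6 inference nodes.

6


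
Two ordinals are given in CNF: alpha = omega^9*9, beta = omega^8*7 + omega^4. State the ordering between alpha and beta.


Compare term by term from highest exponent:
alpha = omega^9*9
beta = omega^8*7 + omega^4
Term 1: alpha has omega^9*9, beta has omega^8*7
Term 2: alpha has omega^0*0, beta has omega^4*1
Result: alpha > beta

alpha > beta


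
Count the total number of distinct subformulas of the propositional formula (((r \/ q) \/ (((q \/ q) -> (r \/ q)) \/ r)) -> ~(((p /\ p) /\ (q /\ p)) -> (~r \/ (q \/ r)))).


Formula: (((r \/ q) \/ (((q \/ q) -> (r \/ q)) \/ r)) -> ~(((p /\ p) /\ (q /\ p)) -> (~r \/ (q \/ r))))
Subformulas found:
  1. r
  2. q
  3. p
  4. ~r
  5. (q /\ p)
  6. (q \/ r)
  7. (r \/ q)
  8. (p /\ p)
  9. (q \/ q)
  10. (~r \/ (q \/ r))
  11. ((q \/ q) -> (r \/ q))
  12. ((p /\ p) /\ (q /\ p))
  13. (((q \/ q) -> (r \/ q)) \/ r)
  14. ((r \/ q) \/ (((q \/ q) -> (r \/ q)) \/ r))
  15. (((p /\ p) /\ (q /\ p)) -> (~r \/ (q \/ r)))
  16. ~(((p /\ p) /\ (q /\ p)) -> (~r \/ (q \/ r)))
  17. (((r \/ q) \/ (((q \/ q) -> (r \/ q)) \/ r)) -> ~(((p /\ p) /\ (q /\ p)) -> (~r \/ (q \/ r))))
Total distinct subformulas = 17

17


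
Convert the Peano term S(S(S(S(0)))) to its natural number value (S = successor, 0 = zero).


Counting successors applied to 0:
4 applications of S to 0 = 4

4


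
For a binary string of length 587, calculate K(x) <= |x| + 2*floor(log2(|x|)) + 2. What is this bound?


floor(log2(587)) = 9
2 * 9 = 18
K(x) <= 587 + 18 + 2 = 607

607


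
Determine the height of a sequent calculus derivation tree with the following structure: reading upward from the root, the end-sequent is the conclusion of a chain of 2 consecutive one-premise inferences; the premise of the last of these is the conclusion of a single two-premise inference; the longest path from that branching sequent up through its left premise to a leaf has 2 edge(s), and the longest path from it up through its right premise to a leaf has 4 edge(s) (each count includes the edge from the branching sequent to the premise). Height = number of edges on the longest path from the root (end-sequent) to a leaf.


Longest path through the left premise: 2 edges (measured from the branching sequent)
Longest path through the right premise: 4 edges
Height of the subtree rooted at the branching sequent: max(2, 4) = 4
The branching sequent sits 2 edges above the root (the chain of one-premise inferences), so height = 4 + 2 = 6

6


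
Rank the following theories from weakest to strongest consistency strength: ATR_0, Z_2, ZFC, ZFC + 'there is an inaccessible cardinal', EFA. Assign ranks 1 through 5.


Ordering by consistency strength:
1. EFA
2. ATR_0
3. Z_2
4. ZFC
5. ZFC + 'there is an inaccessible cardinal'


ATR_0=2, Z_2=3, ZFC=4, ZFC + 'there is an inaccessible cardinal'=5, EFA=1


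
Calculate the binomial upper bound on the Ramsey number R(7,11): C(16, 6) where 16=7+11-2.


R(7,11) <= C(7+11-2, 7-1) = C(16, 6)
C(16, 6) = 16! / (6! * 10!)
= 8008

8008


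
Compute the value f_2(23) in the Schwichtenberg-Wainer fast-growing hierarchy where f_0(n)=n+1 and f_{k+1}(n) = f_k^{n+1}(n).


f_2(23) = f_1^24(23)
f_1(m) = 2m + 1.
Iterating: f_1^k(n) = 2^k*(n+1) - 1.
f_2(23) = 2^24*(23+1) - 1 = 16777216*24 - 1 = 402653183

402653183


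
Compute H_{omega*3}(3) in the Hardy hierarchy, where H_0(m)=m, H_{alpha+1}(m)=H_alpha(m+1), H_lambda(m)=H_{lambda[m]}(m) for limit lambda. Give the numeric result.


H_{omega*3}(3):
For the Hardy hierarchy, H_{omega*k}(n) = 2^k * n.
2^3 = 8.
8 * 3 = 24

24


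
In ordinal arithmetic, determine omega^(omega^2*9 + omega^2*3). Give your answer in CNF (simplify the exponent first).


omega^(omega^2*9 + omega^2*3):
Both terms of the exponent have the same exponent 2, so they merge: omega^2*9 + omega^2*3 = omega^2*(9+3) = omega^2*12.
omega raised to a CNF ordinal is a single CNF term: Result = omega^(omega^2*12)

omega^(omega^2*12)


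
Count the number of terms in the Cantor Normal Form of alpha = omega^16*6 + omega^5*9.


CNF: omega^16*6 + omega^5*9
Count the summands separated by '+':
  term 1: omega^16*6
  term 2: omega^5*9
Total terms = 2

2


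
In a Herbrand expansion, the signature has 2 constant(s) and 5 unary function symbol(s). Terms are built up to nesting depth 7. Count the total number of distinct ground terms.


Herbrand terms by depth:
Depth 0: 2 constants
Depth 1: 10 new terms (running total: 12)
Depth 2: 50 new terms (running total: 62)
Depth 3: 250 new terms (running total: 312)
Depth 4: 1250 new terms (running total: 1562)
Depth 5: 6250 new terms (running total: 7812)
Depth 6: 31250 new terms (running total: 39062)
Depth 7: 156250 new terms (running total: 195312)
Total distinct ground terms = 195312

195312


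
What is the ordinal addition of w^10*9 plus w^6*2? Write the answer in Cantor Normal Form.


Ordinal addition w^10*9 + w^6*2:
Leading exponent of alpha (10) > leading exponent of beta (6).
Since alpha's term has higher exponent than beta's leading term,
the sum is simply alpha followed by beta.
Result = w^10*9 + w^6*2

w^10*9 + w^6*2


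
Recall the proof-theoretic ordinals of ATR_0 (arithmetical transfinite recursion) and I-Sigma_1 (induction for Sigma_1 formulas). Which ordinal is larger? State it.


Proof-theoretic ordinal of ATR_0 (arithmetical transfinite recursion): Gamma_0
Proof-theoretic ordinal of I-Sigma_1 (induction for Sigma_1 formulas): omega^omega
Comparing: omega^omega < Gamma_0.
The larger ordinal is Gamma_0 (from ATR_0 (arithmetical transfinite recursion)).

Gamma_0


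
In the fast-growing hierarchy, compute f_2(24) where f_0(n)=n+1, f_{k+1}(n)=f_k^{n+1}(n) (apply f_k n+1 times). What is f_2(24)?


f_2(24) = f_1^25(24)
f_1(m) = 2m + 1.
Iterating: f_1^k(n) = 2^k*(n+1) - 1.
f_2(24) = 2^25*(24+1) - 1 = 33554432*25 - 1 = 838860799

838860799


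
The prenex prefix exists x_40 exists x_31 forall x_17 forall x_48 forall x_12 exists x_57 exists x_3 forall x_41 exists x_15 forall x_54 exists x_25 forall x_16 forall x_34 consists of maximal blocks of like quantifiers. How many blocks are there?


Alternations = 7.
Blocks = alternations + 1 = 8

8


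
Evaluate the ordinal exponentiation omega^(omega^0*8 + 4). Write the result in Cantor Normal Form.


omega^(omega^0*8 + 4):
omega^0 = 1, so the exponent is 8 + 4 = 12 (finite ordinal addition).
Result = omega^12, already a single CNF term.

omega^12


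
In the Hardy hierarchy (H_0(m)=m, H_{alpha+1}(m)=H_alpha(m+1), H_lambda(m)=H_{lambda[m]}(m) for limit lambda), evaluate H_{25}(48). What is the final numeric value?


H_25(48):
For finite ordinals k, H_k(n) = n + k (each successor step adds 1).
H_25(48) = 48 + 25 = 73

73


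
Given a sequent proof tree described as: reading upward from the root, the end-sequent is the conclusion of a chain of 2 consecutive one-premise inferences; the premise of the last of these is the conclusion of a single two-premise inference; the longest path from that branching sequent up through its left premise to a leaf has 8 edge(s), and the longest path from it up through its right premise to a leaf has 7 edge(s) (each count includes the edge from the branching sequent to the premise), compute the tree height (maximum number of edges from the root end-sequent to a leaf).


Longest path through the left premise: 8 edges (measured from the branching sequent)
Longest path through the right premise: 7 edges
Height of the subtree rooted at the branching sequent: max(8, 7) = 8
The branching sequent sits 2 edges above the root (the chain of one-premise inferences), so height = 8 + 2 = 10

10


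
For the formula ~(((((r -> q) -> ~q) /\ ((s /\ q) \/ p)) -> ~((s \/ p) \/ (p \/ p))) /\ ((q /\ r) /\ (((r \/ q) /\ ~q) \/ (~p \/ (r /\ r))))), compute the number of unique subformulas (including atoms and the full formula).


Formula: ~(((((r -> q) -> ~q) /\ ((s /\ q) \/ p)) -> ~((s \/ p) \/ (p \/ p))) /\ ((q /\ r) /\ (((r \/ q) /\ ~q) \/ (~p \/ (r /\ r)))))
Subformulas found:
  1. r
  2. q
  3. s
  4. p
  5. ~p
  6. ~q
  7. (p \/ p)
  8. (r -> q)
  9. (q /\ r)
  10. (r /\ r)
  11. (s /\ q)
  12. (s \/ p)
  13. (r \/ q)
  14. ((s /\ q) \/ p)
  15. ((r -> q) -> ~q)
  16. (~p \/ (r /\ r))
  17. ((r \/ q) /\ ~q)
  18. ((s \/ p) \/ (p \/ p))
  19. ~((s \/ p) \/ (p \/ p))
  20. (((r -> q) -> ~q) /\ ((s /\ q) \/ p))
  21. (((r \/ q) /\ ~q) \/ (~p \/ (r /\ r)))
  22. ((q /\ r) /\ (((r \/ q) /\ ~q) \/ (~p \/ (r /\ r))))
  23. ((((r -> q) -> ~q) /\ ((s /\ q) \/ p)) -> ~((s \/ p) \/ (p \/ p)))
  24. (((((r -> q) -> ~q) /\ ((s /\ q) \/ p)) -> ~((s \/ p) \/ (p \/ p))) /\ ((q /\ r) /\ (((r \/ q) /\ ~q) \/ (~p \/ (r /\ r)))))
  25. ~(((((r -> q) -> ~q) /\ ((s /\ q) \/ p)) -> ~((s \/ p) \/ (p \/ p))) /\ ((q /\ r) /\ (((r \/ q) /\ ~q) \/ (~p \/ (r /\ r)))))
Total distinct subformulas = 25

25


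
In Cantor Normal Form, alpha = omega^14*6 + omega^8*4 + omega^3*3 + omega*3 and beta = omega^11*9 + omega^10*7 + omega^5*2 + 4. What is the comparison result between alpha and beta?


Compare term by term from highest exponent:
alpha = omega^14*6 + omega^8*4 + omega^3*3 + omega*3
beta = omega^11*9 + omega^10*7 + omega^5*2 + 4
Term 1: alpha has omega^14*6, beta has omega^11*9
Term 2: alpha has omega^8*4, beta has omega^10*7
Term 3: alpha has omega^3*3, beta has omega^5*2
Term 4: alpha has omega^1*3, beta has omega^0*4
Result: alpha > beta

alpha > beta


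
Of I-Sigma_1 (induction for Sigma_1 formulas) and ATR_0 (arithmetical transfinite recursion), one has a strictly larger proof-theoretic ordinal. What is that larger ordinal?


Proof-theoretic ordinal of I-Sigma_1 (induction for Sigma_1 formulas): omega^omega
Proof-theoretic ordinal of ATR_0 (arithmetical transfinite recursion): Gamma_0
Comparing: omega^omega < Gamma_0.
The larger ordinal is Gamma_0 (from ATR_0 (arithmetical transfinite recursion)).

Gamma_0


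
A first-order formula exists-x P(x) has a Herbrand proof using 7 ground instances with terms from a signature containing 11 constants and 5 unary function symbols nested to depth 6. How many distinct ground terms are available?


Herbrand terms by depth:
Depth 0: 11 constants
Depth 1: 55 new terms (running total: 66)
Depth 2: 275 new terms (running total: 341)
Depth 3: 1375 new terms (running total: 1716)
Depth 4: 6875 new terms (running total: 8591)
Depth 5: 34375 new terms (running total: 42966)
Depth 6: 171875 new terms (running total: 214841)
Total distinct ground terms = 214841

214841


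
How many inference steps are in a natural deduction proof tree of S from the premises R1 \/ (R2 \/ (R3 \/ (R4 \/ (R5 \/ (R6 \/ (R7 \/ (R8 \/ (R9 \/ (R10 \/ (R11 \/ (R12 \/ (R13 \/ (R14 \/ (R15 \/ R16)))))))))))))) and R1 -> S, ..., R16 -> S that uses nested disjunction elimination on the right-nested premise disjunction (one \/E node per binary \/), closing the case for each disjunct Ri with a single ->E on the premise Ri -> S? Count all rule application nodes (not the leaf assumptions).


The premise R1 \/ (R2 \/ (R3 \/ (R4 \/ (R5 \/ (R6 \/ (R7 \/ (R8 \/ (R9 \/ (R10 \/ (R11 \/ (R12 \/ (R13 \/ (R14 \/ (R15 \/ R16)))))))))))))) contains 16 disjuncts, hence 15 binary \/ connectives.
- Each binary \/ is eliminated once: 15 \/E nodes.
- Each of the 16 cases Ri derives S by one ->E with Ri -> S: 16 ->E nodes.
Total = 15 + 16 = 31

31


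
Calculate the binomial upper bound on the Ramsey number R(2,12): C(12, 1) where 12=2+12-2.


R(2,12) <= C(2+12-2, 2-1) = C(12, 1)
C(12, 1) = 12! / (1! * 11!)
= 12

12


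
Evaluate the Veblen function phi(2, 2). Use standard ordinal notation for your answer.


phi(2, 2):
phi(2, beta) = zeta_beta (the beta-th zeta number, fixed point of epsilon).
phi(2, 2) = zeta_2

zeta_2


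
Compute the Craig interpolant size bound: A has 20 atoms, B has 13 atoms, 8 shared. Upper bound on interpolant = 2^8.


Shared atoms = 8
Craig interpolant size bound = 2^8
= 256

256


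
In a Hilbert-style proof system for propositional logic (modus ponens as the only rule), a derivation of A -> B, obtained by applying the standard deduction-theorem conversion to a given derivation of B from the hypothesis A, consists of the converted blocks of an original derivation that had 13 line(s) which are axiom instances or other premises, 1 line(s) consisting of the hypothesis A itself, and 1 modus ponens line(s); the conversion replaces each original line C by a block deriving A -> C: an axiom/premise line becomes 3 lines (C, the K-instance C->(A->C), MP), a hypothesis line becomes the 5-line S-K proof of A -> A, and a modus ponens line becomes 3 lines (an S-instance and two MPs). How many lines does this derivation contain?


Deduction-theorem conversion, block by block:
- 13 axiom/premise lines -> 3 lines each = 39
- 1 hypothesis lines -> 5 lines each (identity proof A->A) = 5
- 1 MP lines -> 3 lines each (S-instance, MP, MP) = 3
Total = 39 + 5 + 3 = 47 lines.

47
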